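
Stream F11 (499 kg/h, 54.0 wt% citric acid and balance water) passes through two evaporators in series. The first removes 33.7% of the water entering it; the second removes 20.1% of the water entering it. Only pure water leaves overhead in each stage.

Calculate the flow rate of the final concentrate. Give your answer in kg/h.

391.1 kg/h

water in feed = 499×0.460 = 229.54 kg/h.
After stage 1: water left = (1−0.337)×229.54 = 152.19; stream total = 421.65 kg/h.
After stage 2: water left = (1−0.201)×152.19 = 121.6; final concentrate = 391.06 kg/h.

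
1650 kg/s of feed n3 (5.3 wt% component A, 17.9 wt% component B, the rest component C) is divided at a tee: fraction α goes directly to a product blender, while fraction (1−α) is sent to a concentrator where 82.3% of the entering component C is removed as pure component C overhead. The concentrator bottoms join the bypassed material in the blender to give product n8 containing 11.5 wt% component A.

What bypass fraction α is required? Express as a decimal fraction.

0.147

All 1650×0.053 = 87.45 kg/s of component A reaches n8, so n8 = 87.45/0.115 = 760.43 kg/s and vapour = 889.57 kg/s.
The evaporator receives (1−α)·1650 of feed at 0.768 component C and removes 0.823 of that component C:
0.823×0.768×(1−α)×1650 = 889.57
(1−α) = 889.57/1042.9 = 0.8530;  α = 0.1470.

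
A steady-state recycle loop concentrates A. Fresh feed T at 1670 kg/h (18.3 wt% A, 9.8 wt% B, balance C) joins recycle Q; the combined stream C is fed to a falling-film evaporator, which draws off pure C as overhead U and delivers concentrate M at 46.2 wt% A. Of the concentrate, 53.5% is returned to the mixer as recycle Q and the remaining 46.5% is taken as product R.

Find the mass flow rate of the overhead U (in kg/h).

1009 kg/h

Overall A balance (none leaves overhead): A in fresh feed = A in product, i.e. 1670×0.183 = (1−0.535)·M·0.462.
M = 305.61/(0.462×0.465) = 1422.6 kg/h.
Recycle Q = 0.535×1422.6 = 761.07 kg/h.
Combined feed C = 1670 + 761.07 = 2431.1 kg/h.
Overhead U = C − M = 2431.1 − 1422.6 = 1008.5 kg/h.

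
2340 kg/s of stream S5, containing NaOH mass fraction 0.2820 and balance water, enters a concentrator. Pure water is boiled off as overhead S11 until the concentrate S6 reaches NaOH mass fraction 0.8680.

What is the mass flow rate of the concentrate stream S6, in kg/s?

NaOH is conserved: 2340×0.282 = 659.88 kg/s all reports to the concentrate.
Concentrate = 659.88/(target fraction) = 760.23 kg/s.

760.2 kg/s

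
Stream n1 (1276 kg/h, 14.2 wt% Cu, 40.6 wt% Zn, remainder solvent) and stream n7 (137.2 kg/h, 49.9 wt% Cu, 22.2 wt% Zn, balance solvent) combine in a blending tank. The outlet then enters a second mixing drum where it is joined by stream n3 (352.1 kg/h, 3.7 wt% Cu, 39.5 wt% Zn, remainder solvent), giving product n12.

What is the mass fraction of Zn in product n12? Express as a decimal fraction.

Overall, product flow = 1765.3 kg/h.
Zn in = 1276×0.406 + 137.2×0.222 + 352.1×0.395 = 687.59 kg/h.
Zn fraction in n12 = 0.390.

0.390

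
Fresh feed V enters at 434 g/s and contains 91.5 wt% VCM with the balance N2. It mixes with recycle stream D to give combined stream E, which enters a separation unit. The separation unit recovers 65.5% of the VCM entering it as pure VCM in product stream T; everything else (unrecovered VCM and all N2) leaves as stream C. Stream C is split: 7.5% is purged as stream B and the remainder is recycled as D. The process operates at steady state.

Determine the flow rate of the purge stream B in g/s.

N2 enters only via V and leaves only via the purge: 434×0.085 = 0.075×(N2 in C), and the separation unit passes all N2, so N2 in E = N2 in C = 491.87 g/s.
VCM in E: m_A = 434×0.915 + (1−0.075)·(1−0.655)·m_A, so m_A = 397.11/0.6809 = 583.23 g/s.
C = (1−0.655)×583.23 + 491.87 = 693.08 g/s.
Purge B = 0.075×693.08 = 51.981 g/s.

51.98 g/s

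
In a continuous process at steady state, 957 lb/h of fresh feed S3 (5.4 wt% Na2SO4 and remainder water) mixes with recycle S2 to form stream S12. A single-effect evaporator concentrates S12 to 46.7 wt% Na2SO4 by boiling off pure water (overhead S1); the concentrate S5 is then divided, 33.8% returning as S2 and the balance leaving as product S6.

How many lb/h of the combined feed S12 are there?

Overall Na2SO4 balance (none leaves overhead): Na2SO4 in fresh feed = Na2SO4 in product, i.e. 957×0.054 = (1−0.338)·S5·0.467.
S5 = 51.678/(0.467×0.662) = 167.16 lb/h.
Recycle S2 = 0.338×167.16 = 56.5 lb/h.
Combined feed S12 = 957 + 56.5 = 1013.5 lb/h.

1013 lb/h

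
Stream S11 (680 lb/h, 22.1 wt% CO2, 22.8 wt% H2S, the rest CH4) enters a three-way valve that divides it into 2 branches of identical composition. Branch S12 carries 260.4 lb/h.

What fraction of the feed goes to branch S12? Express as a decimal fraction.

0.383

Fraction to S12 = 260.4/680 = 0.3829.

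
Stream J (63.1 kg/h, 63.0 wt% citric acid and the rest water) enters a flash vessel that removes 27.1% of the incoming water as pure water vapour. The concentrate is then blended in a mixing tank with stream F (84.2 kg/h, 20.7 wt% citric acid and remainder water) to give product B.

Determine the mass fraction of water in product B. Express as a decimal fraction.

0.594

Vapour removed = 0.271×0.370×63.1 = 6.327 kg/h; concentrate = 56.773 kg/h.
water reaching the mixer = 17.02 (from concentrate) + 84.2×0.793 = 83.791 kg/h.
Product flow = 56.773 + 84.2 = 140.97 kg/h; water fraction = 0.594.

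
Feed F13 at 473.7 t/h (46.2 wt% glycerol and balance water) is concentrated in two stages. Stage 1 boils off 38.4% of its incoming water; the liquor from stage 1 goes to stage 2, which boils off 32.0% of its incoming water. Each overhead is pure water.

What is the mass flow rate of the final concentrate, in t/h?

325.6 t/h

water in feed = 473.7×0.538 = 254.85 t/h.
After stage 1: water left = (1−0.384)×254.85 = 156.99; stream total = 375.84 t/h.
After stage 2: water left = (1−0.320)×156.99 = 106.75; final concentrate = 325.6 t/h.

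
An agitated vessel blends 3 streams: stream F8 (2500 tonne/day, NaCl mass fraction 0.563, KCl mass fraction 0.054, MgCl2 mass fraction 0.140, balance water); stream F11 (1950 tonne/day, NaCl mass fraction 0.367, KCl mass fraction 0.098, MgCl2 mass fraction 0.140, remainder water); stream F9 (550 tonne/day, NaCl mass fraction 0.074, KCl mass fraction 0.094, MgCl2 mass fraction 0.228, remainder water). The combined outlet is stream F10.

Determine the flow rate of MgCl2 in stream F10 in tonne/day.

MgCl2 out = MgCl2 in = 2500×0.140 + 1950×0.140 + 550×0.228 = 748.4 tonne/day.

748.4 tonne/day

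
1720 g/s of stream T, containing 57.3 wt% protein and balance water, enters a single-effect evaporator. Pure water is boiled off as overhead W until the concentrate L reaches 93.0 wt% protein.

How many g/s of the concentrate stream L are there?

1060 g/s

protein is conserved: 1720×0.573 = 985.56 g/s all reports to the concentrate.
Concentrate = 985.56/(target fraction) = 1059.7 g/s.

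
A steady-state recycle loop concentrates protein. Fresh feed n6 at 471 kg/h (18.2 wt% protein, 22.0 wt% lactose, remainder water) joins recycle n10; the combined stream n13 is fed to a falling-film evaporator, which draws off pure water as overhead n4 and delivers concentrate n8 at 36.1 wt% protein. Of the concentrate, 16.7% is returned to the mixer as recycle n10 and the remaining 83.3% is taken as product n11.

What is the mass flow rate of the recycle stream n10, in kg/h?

Overall protein balance (none leaves overhead): protein in fresh feed = protein in product, i.e. 471×0.182 = (1−0.167)·n8·0.361.
n8 = 85.722/(0.361×0.833) = 285.06 kg/h.
Recycle n10 = 0.167×285.06 = 47.605 kg/h.

47.61 kg/h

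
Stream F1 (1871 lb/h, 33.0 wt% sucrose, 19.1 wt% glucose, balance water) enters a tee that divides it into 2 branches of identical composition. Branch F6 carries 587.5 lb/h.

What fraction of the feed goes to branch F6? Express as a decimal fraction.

0.314

Fraction to F6 = 587.5/1871 = 0.3140.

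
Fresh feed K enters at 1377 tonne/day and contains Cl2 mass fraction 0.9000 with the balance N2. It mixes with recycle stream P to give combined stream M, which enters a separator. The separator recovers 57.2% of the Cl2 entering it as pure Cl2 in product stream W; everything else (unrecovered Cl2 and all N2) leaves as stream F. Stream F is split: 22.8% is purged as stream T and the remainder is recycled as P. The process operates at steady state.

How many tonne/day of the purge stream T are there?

318.3 tonne/day

N2 enters only via K and leaves only via the purge: 1377×0.100 = 0.228×(N2 in F), and the separator passes all N2, so N2 in M = N2 in F = 603.95 tonne/day.
Cl2 in M: m_A = 1377×0.900 + (1−0.228)·(1−0.572)·m_A, so m_A = 1239.3/0.6696 = 1850.9 tonne/day.
F = (1−0.572)×1850.9 + 603.95 = 1396.1 tonne/day.
Purge T = 0.228×1396.1 = 318.31 tonne/day.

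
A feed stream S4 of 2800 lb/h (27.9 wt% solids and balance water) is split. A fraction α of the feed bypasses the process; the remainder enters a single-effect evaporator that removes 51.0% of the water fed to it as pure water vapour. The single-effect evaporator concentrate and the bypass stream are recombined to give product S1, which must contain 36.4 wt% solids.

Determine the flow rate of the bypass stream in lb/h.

1022 lb/h

All 2800×0.279 = 781.2 lb/h of solids reaches S1, so S1 = 781.2/0.364 = 2146.2 lb/h and vapour = 653.85 lb/h.
The evaporator receives (1−α)·2800 of feed at 0.721 water and removes 0.510 of that water:
0.510×0.721×(1−α)×2800 = 653.85
(1−α) = 653.85/1029.6 = 0.6351;  α = 0.3649.
Bypass flow = 0.3649×2800 = 1021.8 lb/h.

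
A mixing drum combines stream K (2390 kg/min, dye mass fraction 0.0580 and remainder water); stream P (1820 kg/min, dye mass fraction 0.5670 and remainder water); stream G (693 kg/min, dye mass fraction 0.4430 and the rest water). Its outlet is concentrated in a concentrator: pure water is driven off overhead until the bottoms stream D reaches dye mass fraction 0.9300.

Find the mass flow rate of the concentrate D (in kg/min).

dye entering = 2390×0.058 + 1820×0.567 + 693×0.443 = 1477.6 kg/min.
All dye reports to D, so D = 1477.6/0.930 = 1588.8 kg/min.

1589 kg/min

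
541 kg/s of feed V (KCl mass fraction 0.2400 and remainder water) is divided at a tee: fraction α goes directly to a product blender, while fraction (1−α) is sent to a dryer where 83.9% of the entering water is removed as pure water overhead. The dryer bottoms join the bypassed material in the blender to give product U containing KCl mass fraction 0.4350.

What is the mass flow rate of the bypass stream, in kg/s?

All 541×0.240 = 129.84 kg/s of KCl reaches U, so U = 129.84/0.435 = 298.48 kg/s and vapour = 242.52 kg/s.
The evaporator receives (1−α)·541 of feed at 0.760 water and removes 0.839 of that water:
0.839×0.760×(1−α)×541 = 242.52
(1−α) = 242.52/344.96 = 0.7030;  α = 0.2970.
Bypass flow = 0.2970×541 = 160.66 kg/s.

160.7 kg/s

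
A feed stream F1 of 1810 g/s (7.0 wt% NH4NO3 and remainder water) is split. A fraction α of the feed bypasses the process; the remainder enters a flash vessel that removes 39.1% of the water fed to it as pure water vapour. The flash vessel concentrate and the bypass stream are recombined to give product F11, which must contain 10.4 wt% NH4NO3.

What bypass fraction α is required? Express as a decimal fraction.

0.101

All 1810×0.070 = 126.7 g/s of NH4NO3 reaches F11, so F11 = 126.7/0.104 = 1218.3 g/s and vapour = 591.73 g/s.
The evaporator receives (1−α)·1810 of feed at 0.930 water and removes 0.391 of that water:
0.391×0.930×(1−α)×1810 = 591.73
(1−α) = 591.73/658.17 = 0.8991;  α = 0.1009.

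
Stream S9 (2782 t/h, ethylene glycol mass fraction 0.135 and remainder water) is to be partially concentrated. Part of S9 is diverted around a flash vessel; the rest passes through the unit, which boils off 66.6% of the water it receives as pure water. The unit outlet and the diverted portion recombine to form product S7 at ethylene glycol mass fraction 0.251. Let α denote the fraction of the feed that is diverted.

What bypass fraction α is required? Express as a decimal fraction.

0.198

All 2782×0.135 = 375.57 t/h of ethylene glycol reaches S7, so S7 = 375.57/0.251 = 1496.3 t/h and vapour = 1285.7 t/h.
The evaporator receives (1−α)·2782 of feed at 0.865 water and removes 0.666 of that water:
0.666×0.865×(1−α)×2782 = 1285.7
(1−α) = 1285.7/1602.7 = 0.8022;  α = 0.1978.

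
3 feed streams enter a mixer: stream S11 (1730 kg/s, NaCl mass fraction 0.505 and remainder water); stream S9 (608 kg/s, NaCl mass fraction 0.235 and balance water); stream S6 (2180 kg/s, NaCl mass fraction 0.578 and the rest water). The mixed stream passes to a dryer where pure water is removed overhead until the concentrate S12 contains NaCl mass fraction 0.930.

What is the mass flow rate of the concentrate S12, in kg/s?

NaCl entering = 1730×0.505 + 608×0.235 + 2180×0.578 = 2276.6 kg/s.
All NaCl reports to S12, so S12 = 2276.6/0.930 = 2447.9 kg/s.

2448 kg/s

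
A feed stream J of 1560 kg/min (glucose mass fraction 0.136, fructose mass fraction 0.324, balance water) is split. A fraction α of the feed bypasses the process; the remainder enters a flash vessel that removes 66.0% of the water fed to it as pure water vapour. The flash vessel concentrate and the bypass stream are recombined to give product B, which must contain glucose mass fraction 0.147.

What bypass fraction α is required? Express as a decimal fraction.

0.790

All 1560×0.136 = 212.16 kg/min of glucose reaches B, so B = 212.16/0.147 = 1443.3 kg/min and vapour = 116.73 kg/min.
The evaporator receives (1−α)·1560 of feed at 0.540 water and removes 0.660 of that water:
0.660×0.540×(1−α)×1560 = 116.73
(1−α) = 116.73/555.98 = 0.2100;  α = 0.7900.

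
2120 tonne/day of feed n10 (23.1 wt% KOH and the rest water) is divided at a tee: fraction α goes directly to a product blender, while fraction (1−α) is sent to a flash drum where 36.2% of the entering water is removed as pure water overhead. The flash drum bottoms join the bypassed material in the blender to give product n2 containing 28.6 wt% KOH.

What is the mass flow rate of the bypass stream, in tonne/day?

All 2120×0.231 = 489.72 tonne/day of KOH reaches n2, so n2 = 489.72/0.286 = 1712.3 tonne/day and vapour = 407.69 tonne/day.
The evaporator receives (1−α)·2120 of feed at 0.769 water and removes 0.362 of that water:
0.362×0.769×(1−α)×2120 = 407.69
(1−α) = 407.69/590.16 = 0.6908;  α = 0.3092.
Bypass flow = 0.3092×2120 = 655.47 tonne/day.

655.5 tonne/day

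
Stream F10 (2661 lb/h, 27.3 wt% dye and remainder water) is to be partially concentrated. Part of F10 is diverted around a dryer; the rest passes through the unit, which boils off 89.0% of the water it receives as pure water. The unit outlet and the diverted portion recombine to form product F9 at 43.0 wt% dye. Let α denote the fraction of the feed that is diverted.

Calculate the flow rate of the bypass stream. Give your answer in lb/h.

All 2661×0.273 = 726.45 lb/h of dye reaches F9, so F9 = 726.45/0.430 = 1689.4 lb/h and vapour = 971.57 lb/h.
The evaporator receives (1−α)·2661 of feed at 0.727 water and removes 0.890 of that water:
0.890×0.727×(1−α)×2661 = 971.57
(1−α) = 971.57/1721.7 = 0.5643;  α = 0.4357.
Bypass flow = 0.4357×2661 = 1159.4 lb/h.

1159 lb/h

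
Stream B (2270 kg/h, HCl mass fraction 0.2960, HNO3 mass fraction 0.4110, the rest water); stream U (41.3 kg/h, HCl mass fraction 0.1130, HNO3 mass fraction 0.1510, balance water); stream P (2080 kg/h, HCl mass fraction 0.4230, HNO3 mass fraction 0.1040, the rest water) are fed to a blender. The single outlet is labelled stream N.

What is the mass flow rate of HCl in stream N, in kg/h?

HCl out = HCl in = 2270×0.296 + 41.3×0.113 + 2080×0.423 = 1556.4 kg/h.

1556 kg/h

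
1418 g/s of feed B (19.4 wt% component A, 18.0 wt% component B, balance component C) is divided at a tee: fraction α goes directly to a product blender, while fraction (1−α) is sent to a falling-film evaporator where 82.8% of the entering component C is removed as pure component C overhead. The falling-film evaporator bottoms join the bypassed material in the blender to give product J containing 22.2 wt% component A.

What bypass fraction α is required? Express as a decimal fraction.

All 1418×0.194 = 275.09 g/s of component A reaches J, so J = 275.09/0.222 = 1239.2 g/s and vapour = 178.85 g/s.
The evaporator receives (1−α)·1418 of feed at 0.626 component C and removes 0.828 of that component C:
0.828×0.626×(1−α)×1418 = 178.85
(1−α) = 178.85/734.99 = 0.2433;  α = 0.7567.

0.757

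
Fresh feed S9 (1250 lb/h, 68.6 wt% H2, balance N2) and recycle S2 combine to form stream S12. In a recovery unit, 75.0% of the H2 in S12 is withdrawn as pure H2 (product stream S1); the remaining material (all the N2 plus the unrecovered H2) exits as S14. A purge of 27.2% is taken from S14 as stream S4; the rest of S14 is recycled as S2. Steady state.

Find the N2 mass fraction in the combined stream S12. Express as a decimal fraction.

N2 enters only via S9 and leaves only via the purge: 1250×0.314 = 0.272×(N2 in S14), and the recovery unit passes all N2, so N2 in S12 = N2 in S14 = 1443 lb/h.
H2 in S12: m_A = 1250×0.686 + (1−0.272)·(1−0.750)·m_A, so m_A = 857.5/0.8180 = 1048.3 lb/h.
S12 = 1048.3 + 1443 = 2491.3 lb/h.
N2 fraction in S12 = 1443/2491.3 = 0.579.

0.579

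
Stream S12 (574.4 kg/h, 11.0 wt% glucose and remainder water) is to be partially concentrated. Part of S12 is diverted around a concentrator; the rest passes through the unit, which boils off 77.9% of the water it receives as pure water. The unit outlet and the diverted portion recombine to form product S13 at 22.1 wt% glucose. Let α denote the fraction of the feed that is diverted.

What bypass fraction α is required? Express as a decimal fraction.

0.276

All 574.4×0.110 = 63.184 kg/h of glucose reaches S13, so S13 = 63.184/0.221 = 285.9 kg/h and vapour = 288.5 kg/h.
The evaporator receives (1−α)·574.4 of feed at 0.890 water and removes 0.779 of that water:
0.779×0.890×(1−α)×574.4 = 288.5
(1−α) = 288.5/398.24 = 0.7244;  α = 0.2756.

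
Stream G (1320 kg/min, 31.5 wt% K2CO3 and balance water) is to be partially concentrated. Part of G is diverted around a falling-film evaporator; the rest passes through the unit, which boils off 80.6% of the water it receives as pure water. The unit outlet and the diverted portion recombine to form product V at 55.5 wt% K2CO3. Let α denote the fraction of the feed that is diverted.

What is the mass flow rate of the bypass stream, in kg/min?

All 1320×0.315 = 415.8 kg/min of K2CO3 reaches V, so V = 415.8/0.555 = 749.19 kg/min and vapour = 570.81 kg/min.
The evaporator receives (1−α)·1320 of feed at 0.685 water and removes 0.806 of that water:
0.806×0.685×(1−α)×1320 = 570.81
(1−α) = 570.81/728.79 = 0.7832;  α = 0.2168.
Bypass flow = 0.2168×1320 = 286.13 kg/min.

286.1 kg/min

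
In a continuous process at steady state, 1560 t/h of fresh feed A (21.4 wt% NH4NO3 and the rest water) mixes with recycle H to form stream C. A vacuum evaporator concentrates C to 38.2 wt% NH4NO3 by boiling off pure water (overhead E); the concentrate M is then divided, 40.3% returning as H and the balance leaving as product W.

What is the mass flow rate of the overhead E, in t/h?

Overall NH4NO3 balance (none leaves overhead): NH4NO3 in fresh feed = NH4NO3 in product, i.e. 1560×0.214 = (1−0.403)·M·0.382.
M = 333.84/(0.382×0.597) = 1463.9 t/h.
Recycle H = 0.403×1463.9 = 589.94 t/h.
Combined feed C = 1560 + 589.94 = 2149.9 t/h.
Overhead E = C − M = 2149.9 − 1463.9 = 686.07 t/h.

686.1 t/h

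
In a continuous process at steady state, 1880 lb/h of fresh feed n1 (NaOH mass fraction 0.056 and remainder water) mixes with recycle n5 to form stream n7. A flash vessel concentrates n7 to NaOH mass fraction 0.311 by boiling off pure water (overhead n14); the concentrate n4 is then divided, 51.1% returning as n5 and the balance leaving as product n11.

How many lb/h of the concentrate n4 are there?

692.3 lb/h

Overall NaOH balance (none leaves overhead): NaOH in fresh feed = NaOH in product, i.e. 1880×0.056 = (1−0.511)·n4·0.311.
n4 = 105.28/(0.311×0.489) = 692.27 lb/h.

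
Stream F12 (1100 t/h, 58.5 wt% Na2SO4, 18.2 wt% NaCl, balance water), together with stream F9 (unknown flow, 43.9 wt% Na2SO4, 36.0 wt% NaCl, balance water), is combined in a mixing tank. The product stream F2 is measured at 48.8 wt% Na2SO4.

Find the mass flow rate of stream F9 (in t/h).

Let F9 be the unknown flow. Total out = 1100 + F9.
Na2SO4 balance: 643.5 + 0.439·F9 = 0.488·(1100 + F9)
(0.439 − 0.488)·F9 = 0.488×1100 − 643.5 = -106.7
F9 = -106.7 / -0.049 = 2177.6 t/h

2178 t/h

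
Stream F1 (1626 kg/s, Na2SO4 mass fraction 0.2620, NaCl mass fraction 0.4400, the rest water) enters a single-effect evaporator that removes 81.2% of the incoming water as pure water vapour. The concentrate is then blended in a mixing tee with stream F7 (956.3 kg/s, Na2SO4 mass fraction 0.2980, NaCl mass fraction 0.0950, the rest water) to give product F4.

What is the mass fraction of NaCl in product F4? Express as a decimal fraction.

Vapour removed = 0.812×0.298×1626 = 393.45 kg/s; concentrate = 1232.5 kg/s.
NaCl reaching the mixer = 715.44 (from concentrate) + 956.3×0.095 = 806.29 kg/s.
Product flow = 1232.5 + 956.3 = 2188.8 kg/s; NaCl fraction = 0.3684.

0.3684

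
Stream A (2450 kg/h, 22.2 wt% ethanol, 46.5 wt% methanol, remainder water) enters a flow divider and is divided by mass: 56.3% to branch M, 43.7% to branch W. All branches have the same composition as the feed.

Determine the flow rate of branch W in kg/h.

Branch W flow = 0.437×2450 = 1070.7 kg/h.

1071 kg/h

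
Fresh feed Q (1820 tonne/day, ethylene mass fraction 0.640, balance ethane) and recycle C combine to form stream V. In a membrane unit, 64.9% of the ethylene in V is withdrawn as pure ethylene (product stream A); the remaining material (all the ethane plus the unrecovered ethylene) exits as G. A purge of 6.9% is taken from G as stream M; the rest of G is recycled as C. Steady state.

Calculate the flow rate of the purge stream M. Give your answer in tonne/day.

697.1 tonne/day

ethane enters only via Q and leaves only via the purge: 1820×0.360 = 0.069×(ethane in G), and the membrane unit passes all ethane, so ethane in V = ethane in G = 9495.7 tonne/day.
ethylene in V: m_A = 1820×0.640 + (1−0.069)·(1−0.649)·m_A, so m_A = 1164.8/0.6732 = 1730.2 tonne/day.
G = (1−0.649)×1730.2 + 9495.7 = 10103 tonne/day.
Purge M = 0.069×10103 = 697.1 tonne/day.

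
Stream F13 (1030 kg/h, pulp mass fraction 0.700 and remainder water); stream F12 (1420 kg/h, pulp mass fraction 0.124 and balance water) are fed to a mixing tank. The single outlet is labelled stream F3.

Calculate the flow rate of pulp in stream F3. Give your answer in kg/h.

pulp out = pulp in = 1030×0.700 + 1420×0.124 = 897.08 kg/h.

897.1 kg/h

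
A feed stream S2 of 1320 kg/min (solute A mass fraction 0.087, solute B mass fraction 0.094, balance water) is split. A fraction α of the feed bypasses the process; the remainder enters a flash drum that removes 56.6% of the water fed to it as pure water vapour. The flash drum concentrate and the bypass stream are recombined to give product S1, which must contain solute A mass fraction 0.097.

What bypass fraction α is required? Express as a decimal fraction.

All 1320×0.087 = 114.84 kg/min of solute A reaches S1, so S1 = 114.84/0.097 = 1183.9 kg/min and vapour = 136.08 kg/min.
The evaporator receives (1−α)·1320 of feed at 0.819 water and removes 0.566 of that water:
0.566×0.819×(1−α)×1320 = 136.08
(1−α) = 136.08/611.89 = 0.2224;  α = 0.7776.

0.778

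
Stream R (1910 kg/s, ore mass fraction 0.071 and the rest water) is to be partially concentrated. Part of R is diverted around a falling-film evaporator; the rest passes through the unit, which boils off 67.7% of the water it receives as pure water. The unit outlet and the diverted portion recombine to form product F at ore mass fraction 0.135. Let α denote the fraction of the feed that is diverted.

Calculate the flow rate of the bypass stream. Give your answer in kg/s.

All 1910×0.071 = 135.61 kg/s of ore reaches F, so F = 135.61/0.135 = 1004.5 kg/s and vapour = 905.48 kg/s.
The evaporator receives (1−α)·1910 of feed at 0.929 water and removes 0.677 of that water:
0.677×0.929×(1−α)×1910 = 905.48
(1−α) = 905.48/1201.3 = 0.7538;  α = 0.2462.
Bypass flow = 0.2462×1910 = 470.29 kg/s.

470.3 kg/s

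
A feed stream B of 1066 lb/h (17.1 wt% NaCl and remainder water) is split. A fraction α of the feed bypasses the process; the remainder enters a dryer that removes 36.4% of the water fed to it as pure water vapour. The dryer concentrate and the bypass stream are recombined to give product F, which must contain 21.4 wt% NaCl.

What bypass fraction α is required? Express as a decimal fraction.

0.334

All 1066×0.171 = 182.29 lb/h of NaCl reaches F, so F = 182.29/0.214 = 851.8 lb/h and vapour = 214.2 lb/h.
The evaporator receives (1−α)·1066 of feed at 0.829 water and removes 0.364 of that water:
0.364×0.829×(1−α)×1066 = 214.2
(1−α) = 214.2/321.67 = 0.6659;  α = 0.3341.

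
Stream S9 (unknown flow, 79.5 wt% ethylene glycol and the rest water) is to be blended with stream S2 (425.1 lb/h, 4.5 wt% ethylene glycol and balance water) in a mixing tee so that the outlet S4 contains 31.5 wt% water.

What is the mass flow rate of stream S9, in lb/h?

2473 lb/h

Let S9 be the unknown flow. Total out = 425.1 + S9.
water balance: 405.97 + 0.205·S9 = 0.315·(425.1 + S9)
(0.205 − 0.315)·S9 = 0.315×425.1 − 405.97 = -272.06
S9 = -272.06 / -0.110 = 2473.3 lb/h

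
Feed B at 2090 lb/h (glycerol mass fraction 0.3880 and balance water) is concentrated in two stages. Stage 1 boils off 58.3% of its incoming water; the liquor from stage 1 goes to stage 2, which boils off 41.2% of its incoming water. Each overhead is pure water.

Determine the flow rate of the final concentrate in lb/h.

water in feed = 2090×0.612 = 1279.1 lb/h.
After stage 1: water left = (1−0.583)×1279.1 = 533.38; stream total = 1344.3 lb/h.
After stage 2: water left = (1−0.412)×533.38 = 313.63; final concentrate = 1124.5 lb/h.

1125 lb/h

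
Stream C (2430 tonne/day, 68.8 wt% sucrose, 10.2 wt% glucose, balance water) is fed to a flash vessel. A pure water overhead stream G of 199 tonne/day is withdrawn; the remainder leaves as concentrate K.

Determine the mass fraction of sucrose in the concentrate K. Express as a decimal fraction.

0.749

sucrose is not removed: 2430×0.688 = 1671.8 tonne/day of sucrose enters K.
Concentrate = 2430 − 199 = 2231 tonne/day.
Mass fraction = 1671.8/2231 = 0.749.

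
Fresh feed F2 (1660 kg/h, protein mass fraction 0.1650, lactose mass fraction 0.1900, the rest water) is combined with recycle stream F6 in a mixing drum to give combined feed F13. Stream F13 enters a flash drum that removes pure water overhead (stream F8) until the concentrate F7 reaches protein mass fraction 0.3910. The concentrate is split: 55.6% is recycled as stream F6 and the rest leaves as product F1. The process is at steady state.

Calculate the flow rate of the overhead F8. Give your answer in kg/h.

959.5 kg/h

Overall protein balance (none leaves overhead): protein in fresh feed = protein in product, i.e. 1660×0.165 = (1−0.556)·F7·0.391.
F7 = 273.9/(0.391×0.444) = 1577.7 kg/h.
Recycle F6 = 0.556×1577.7 = 877.22 kg/h.
Combined feed F13 = 1660 + 877.22 = 2537.2 kg/h.
Overhead F8 = F13 − F7 = 2537.2 − 1577.7 = 959.49 kg/h.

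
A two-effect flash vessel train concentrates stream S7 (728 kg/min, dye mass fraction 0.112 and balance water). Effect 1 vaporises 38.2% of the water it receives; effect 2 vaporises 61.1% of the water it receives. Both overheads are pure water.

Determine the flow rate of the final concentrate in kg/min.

water in feed = 728×0.888 = 646.46 kg/min.
After stage 1: water left = (1−0.382)×646.46 = 399.51; stream total = 481.05 kg/min.
After stage 2: water left = (1−0.611)×399.51 = 155.41; final concentrate = 236.95 kg/min.

236.9 kg/min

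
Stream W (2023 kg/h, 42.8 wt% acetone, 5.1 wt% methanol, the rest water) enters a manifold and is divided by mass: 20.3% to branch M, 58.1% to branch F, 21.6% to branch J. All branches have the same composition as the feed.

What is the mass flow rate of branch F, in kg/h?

Branch F flow = 0.581×2023 = 1175.4 kg/h.

1175 kg/h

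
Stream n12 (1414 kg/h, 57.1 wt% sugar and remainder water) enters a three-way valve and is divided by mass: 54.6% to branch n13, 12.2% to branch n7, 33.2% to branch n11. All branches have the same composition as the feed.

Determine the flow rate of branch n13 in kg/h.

Branch n13 flow = 0.546×1414 = 772.04 kg/h.

772 kg/h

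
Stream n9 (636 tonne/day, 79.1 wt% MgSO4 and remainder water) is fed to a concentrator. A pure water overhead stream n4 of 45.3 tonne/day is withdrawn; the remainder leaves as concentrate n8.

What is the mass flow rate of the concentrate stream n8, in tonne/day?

590.7 tonne/day

Concentrate = 636 − 45.3 = 590.7 tonne/day.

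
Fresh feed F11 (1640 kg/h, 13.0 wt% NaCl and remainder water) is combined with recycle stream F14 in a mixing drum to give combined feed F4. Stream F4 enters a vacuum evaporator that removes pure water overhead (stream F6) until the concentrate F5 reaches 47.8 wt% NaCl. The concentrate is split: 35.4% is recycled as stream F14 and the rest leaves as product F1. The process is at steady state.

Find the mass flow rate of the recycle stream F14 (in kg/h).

Overall NaCl balance (none leaves overhead): NaCl in fresh feed = NaCl in product, i.e. 1640×0.130 = (1−0.354)·F5·0.478.
F5 = 213.2/(0.478×0.646) = 690.44 kg/h.
Recycle F14 = 0.354×690.44 = 244.42 kg/h.

244.4 kg/h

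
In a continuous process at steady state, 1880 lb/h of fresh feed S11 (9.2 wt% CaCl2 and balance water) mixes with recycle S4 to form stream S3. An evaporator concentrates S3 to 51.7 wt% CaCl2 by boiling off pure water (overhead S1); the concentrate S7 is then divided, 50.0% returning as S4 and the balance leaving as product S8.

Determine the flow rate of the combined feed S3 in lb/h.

Overall CaCl2 balance (none leaves overhead): CaCl2 in fresh feed = CaCl2 in product, i.e. 1880×0.092 = (1−0.500)·S7·0.517.
S7 = 172.96/(0.517×0.500) = 669.09 lb/h.
Recycle S4 = 0.500×669.09 = 334.55 lb/h.
Combined feed S3 = 1880 + 334.55 = 2214.5 lb/h.

2215 lb/h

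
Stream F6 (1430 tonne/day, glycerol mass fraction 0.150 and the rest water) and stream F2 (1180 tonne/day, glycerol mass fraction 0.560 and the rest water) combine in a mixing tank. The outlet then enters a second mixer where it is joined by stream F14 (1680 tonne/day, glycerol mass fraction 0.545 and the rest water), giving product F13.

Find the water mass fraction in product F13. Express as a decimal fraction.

Overall, product flow = 4290 tonne/day.
water in = 1430×0.850 + 1180×0.440 + 1680×0.455 = 2499.1 tonne/day.
water fraction in F13 = 0.583.

0.583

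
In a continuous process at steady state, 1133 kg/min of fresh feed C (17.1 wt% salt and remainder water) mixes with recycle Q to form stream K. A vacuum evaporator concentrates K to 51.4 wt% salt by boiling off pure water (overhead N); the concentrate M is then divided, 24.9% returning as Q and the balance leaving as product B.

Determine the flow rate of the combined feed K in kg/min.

1258 kg/min

Overall salt balance (none leaves overhead): salt in fresh feed = salt in product, i.e. 1133×0.171 = (1−0.249)·M·0.514.
M = 193.74/(0.514×0.751) = 501.91 kg/min.
Recycle Q = 0.249×501.91 = 124.97 kg/min.
Combined feed K = 1133 + 124.97 = 1258 kg/min.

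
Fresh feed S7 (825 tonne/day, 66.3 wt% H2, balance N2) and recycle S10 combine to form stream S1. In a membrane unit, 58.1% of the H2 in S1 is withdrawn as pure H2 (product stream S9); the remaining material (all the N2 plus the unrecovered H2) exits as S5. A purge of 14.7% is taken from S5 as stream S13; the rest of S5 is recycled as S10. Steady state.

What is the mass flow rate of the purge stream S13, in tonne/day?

330.5 tonne/day

N2 enters only via S7 and leaves only via the purge: 825×0.337 = 0.147×(N2 in S5), and the membrane unit passes all N2, so N2 in S1 = N2 in S5 = 1891.3 tonne/day.
H2 in S1: m_A = 825×0.663 + (1−0.147)·(1−0.581)·m_A, so m_A = 546.98/0.6426 = 851.2 tonne/day.
S5 = (1−0.581)×851.2 + 1891.3 = 2248 tonne/day.
Purge S13 = 0.147×2248 = 330.45 tonne/day.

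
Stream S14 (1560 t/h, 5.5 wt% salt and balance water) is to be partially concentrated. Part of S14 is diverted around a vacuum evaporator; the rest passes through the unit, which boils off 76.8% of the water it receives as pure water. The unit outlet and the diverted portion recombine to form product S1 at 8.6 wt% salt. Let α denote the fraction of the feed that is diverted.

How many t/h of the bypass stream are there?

785.2 t/h

All 1560×0.055 = 85.8 t/h of salt reaches S1, so S1 = 85.8/0.086 = 997.67 t/h and vapour = 562.33 t/h.
The evaporator receives (1−α)·1560 of feed at 0.945 water and removes 0.768 of that water:
0.768×0.945×(1−α)×1560 = 562.33
(1−α) = 562.33/1132.2 = 0.4967;  α = 0.5033.
Bypass flow = 0.5033×1560 = 785.19 t/h.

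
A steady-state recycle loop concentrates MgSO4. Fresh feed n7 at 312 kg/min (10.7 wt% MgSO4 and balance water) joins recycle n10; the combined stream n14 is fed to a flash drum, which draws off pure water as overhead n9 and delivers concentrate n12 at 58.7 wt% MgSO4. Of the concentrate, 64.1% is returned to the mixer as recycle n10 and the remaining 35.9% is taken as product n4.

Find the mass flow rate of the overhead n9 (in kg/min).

Overall MgSO4 balance (none leaves overhead): MgSO4 in fresh feed = MgSO4 in product, i.e. 312×0.107 = (1−0.641)·n12·0.587.
n12 = 33.384/(0.587×0.359) = 158.42 kg/min.
Recycle n10 = 0.641×158.42 = 101.55 kg/min.
Combined feed n14 = 312 + 101.55 = 413.55 kg/min.
Overhead n9 = n14 − n12 = 413.55 − 158.42 = 255.13 kg/min.

255.1 kg/min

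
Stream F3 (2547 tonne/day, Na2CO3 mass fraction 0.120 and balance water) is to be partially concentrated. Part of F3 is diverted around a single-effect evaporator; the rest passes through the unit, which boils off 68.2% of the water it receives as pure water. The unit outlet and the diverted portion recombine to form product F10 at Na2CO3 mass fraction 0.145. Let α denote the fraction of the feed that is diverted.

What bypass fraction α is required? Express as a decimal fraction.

All 2547×0.120 = 305.64 tonne/day of Na2CO3 reaches F10, so F10 = 305.64/0.145 = 2107.9 tonne/day and vapour = 439.14 tonne/day.
The evaporator receives (1−α)·2547 of feed at 0.880 water and removes 0.682 of that water:
0.682×0.880×(1−α)×2547 = 439.14
(1−α) = 439.14/1528.6 = 0.2873;  α = 0.7127.

0.713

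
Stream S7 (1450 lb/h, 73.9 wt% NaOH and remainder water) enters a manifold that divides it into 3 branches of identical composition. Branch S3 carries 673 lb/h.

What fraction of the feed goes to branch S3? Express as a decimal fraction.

0.464

Fraction to S3 = 673/1450 = 0.4641.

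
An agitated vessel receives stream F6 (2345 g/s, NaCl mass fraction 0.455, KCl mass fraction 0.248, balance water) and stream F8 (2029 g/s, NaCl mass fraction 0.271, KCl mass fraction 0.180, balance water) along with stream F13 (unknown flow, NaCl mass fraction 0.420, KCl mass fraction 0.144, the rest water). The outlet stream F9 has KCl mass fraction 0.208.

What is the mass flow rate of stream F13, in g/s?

577.9 g/s

Let F13 be the unknown flow. Total out = 4374 + F13.
KCl balance: 946.78 + 0.144·F13 = 0.208·(4374 + F13)
(0.144 − 0.208)·F13 = 0.208×4374 − 946.78 = -36.988
F13 = -36.988 / -0.064 = 577.94 g/s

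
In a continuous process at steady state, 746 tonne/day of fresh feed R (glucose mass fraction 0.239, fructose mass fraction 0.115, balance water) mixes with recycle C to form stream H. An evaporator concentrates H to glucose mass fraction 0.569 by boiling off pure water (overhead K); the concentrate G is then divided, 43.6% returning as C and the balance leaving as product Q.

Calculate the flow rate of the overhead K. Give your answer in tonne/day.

432.7 tonne/day

Overall glucose balance (none leaves overhead): glucose in fresh feed = glucose in product, i.e. 746×0.239 = (1−0.436)·G·0.569.
G = 178.29/(0.569×0.564) = 555.58 tonne/day.
Recycle C = 0.436×555.58 = 242.23 tonne/day.
Combined feed H = 746 + 242.23 = 988.23 tonne/day.
Overhead K = H − G = 988.23 − 555.58 = 432.65 tonne/day.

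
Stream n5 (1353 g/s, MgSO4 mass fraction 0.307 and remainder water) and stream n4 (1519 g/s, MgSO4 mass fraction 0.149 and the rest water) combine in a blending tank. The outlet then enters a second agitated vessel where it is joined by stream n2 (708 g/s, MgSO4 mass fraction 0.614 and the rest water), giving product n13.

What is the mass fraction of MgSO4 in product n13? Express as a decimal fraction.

Overall, product flow = 3580 g/s.
MgSO4 in = 1353×0.307 + 1519×0.149 + 708×0.614 = 1076.4 g/s.
MgSO4 fraction in n13 = 0.301.

0.301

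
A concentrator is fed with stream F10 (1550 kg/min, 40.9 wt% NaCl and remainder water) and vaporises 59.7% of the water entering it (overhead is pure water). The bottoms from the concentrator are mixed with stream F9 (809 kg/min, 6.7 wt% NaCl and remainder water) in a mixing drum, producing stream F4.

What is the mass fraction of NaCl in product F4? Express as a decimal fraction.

0.380

Vapour removed = 0.597×0.591×1550 = 546.88 kg/min; concentrate = 1003.1 kg/min.
NaCl reaching the mixer = 633.95 (from concentrate) + 809×0.067 = 688.15 kg/min.
Product flow = 1003.1 + 809 = 1812.1 kg/min; NaCl fraction = 0.380.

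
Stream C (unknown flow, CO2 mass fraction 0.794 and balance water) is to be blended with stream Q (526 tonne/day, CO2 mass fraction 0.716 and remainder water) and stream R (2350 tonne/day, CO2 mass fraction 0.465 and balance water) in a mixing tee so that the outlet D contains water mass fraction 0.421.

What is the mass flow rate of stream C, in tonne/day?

Let C be the unknown flow. Total out = 2876 + C.
water balance: 1406.6 + 0.206·C = 0.421·(2876 + C)
(0.206 − 0.421)·C = 0.421×2876 − 1406.6 = -195.84
C = -195.84 / -0.215 = 910.87 tonne/day

910.9 tonne/day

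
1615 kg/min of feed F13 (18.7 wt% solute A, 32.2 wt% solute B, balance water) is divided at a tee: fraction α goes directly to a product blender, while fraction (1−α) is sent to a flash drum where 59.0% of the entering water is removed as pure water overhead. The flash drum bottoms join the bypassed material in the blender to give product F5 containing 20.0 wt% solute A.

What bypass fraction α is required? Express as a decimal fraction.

All 1615×0.187 = 302 kg/min of solute A reaches F5, so F5 = 302/0.200 = 1510 kg/min and vapour = 104.98 kg/min.
The evaporator receives (1−α)·1615 of feed at 0.491 water and removes 0.590 of that water:
0.590×0.491×(1−α)×1615 = 104.98
(1−α) = 104.98/467.85 = 0.2244;  α = 0.7756.

0.776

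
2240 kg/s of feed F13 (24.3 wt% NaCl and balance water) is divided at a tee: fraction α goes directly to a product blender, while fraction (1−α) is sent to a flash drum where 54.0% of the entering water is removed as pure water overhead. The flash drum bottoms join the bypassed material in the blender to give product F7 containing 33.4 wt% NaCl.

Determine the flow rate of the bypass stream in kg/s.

747 kg/s

All 2240×0.243 = 544.32 kg/s of NaCl reaches F7, so F7 = 544.32/0.334 = 1629.7 kg/s and vapour = 610.3 kg/s.
The evaporator receives (1−α)·2240 of feed at 0.757 water and removes 0.540 of that water:
0.540×0.757×(1−α)×2240 = 610.3
(1−α) = 610.3/915.67 = 0.6665;  α = 0.3335.
Bypass flow = 0.3335×2240 = 747.02 kg/s.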